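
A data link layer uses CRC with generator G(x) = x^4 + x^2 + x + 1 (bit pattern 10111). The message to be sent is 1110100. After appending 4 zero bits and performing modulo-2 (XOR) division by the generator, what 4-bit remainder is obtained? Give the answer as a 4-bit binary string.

0101

Append 4 zeros: 11101000000. Divide by 10111 (XOR where the leading bit is 1):
  pos 0: 11101 XOR 10111 = 01010
  pos 1: 10100 XOR 10111 = 00011
  pos 4: 11000 XOR 10111 = 01111
  pos 5: 11110 XOR 10111 = 01001
  pos 6: 10010 XOR 10111 = 00101
Remainder (last 4 bits) = 0101. This is the CRC / FCS.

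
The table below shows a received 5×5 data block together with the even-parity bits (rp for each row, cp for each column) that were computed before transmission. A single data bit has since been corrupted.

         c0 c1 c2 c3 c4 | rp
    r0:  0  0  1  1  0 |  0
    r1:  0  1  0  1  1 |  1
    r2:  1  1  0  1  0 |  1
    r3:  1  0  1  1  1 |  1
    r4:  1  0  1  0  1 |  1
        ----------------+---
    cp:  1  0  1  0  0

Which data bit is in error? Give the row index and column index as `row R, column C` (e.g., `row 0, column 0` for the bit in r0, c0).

row 3, column 4

Recompute each row's even parity and compare to rp:
  r0: data parity 0, sent rp 0 → ok
  r1: data parity 1, sent rp 1 → ok
  r2: data parity 1, sent rp 1 → ok
  r3: data parity 0, sent rp 1 → mismatch
  r4: data parity 1, sent rp 1 → ok
Recompute each column's even parity and compare to cp:
  c0: data parity 1, sent cp 1 → ok
  c1: data parity 0, sent cp 0 → ok
  c2: data parity 1, sent cp 1 → ok
  c3: data parity 0, sent cp 0 → ok
  c4: data parity 1, sent cp 0 → mismatch
Exactly one row (r3) and one column (c4) fail → the flipped bit is at their intersection.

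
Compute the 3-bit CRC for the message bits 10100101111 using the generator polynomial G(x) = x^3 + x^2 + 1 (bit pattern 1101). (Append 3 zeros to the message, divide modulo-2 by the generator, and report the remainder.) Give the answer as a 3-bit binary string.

100

Append 3 zeros: 10100101111000. Divide by 1101 (XOR where the leading bit is 1):
  pos 0: 1010 XOR 1101 = 0111
  pos 1: 1110 XOR 1101 = 0011
  pos 3: 1110 XOR 1101 = 0011
  pos 5: 1111 XOR 1101 = 0010
  pos 7: 1011 XOR 1101 = 0110
  pos 8: 1100 XOR 1101 = 0001
Remainder (last 3 bits) = 100. This is the CRC / FCS.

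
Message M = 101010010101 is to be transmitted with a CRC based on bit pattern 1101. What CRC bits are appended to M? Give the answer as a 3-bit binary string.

Append 3 zeros: 101010010101000. Divide by 1101 (XOR where the leading bit is 1):
  pos 0: 1010 XOR 1101 = 0111
  pos 1: 1111 XOR 1101 = 0010
  pos 3: 1000 XOR 1101 = 0101
  pos 4: 1011 XOR 1101 = 0110
  pos 5: 1100 XOR 1101 = 0001
  pos 8: 1101 XOR 1101 = 0000
Remainder (last 3 bits) = 000. This is the CRC / FCS.

000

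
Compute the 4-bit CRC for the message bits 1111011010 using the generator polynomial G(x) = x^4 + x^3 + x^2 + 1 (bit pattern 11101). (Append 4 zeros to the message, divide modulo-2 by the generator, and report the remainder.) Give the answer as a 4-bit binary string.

Append 4 zeros: 11110110100000. Divide by 11101 (XOR where the leading bit is 1):
  pos 0: 11110 XOR 11101 = 00011
  pos 3: 11110 XOR 11101 = 00011
  pos 6: 11100 XOR 11101 = 00001
Remainder (last 4 bits) = 1000. This is the CRC / FCS.

1000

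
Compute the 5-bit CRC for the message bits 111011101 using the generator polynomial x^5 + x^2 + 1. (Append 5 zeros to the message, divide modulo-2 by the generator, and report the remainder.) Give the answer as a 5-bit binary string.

Append 5 zeros: 11101110100000. Divide by 100101 (XOR where the leading bit is 1):
  pos 0: 111011 XOR 100101 = 011110
  pos 1: 111101 XOR 100101 = 011000
  pos 2: 110000 XOR 100101 = 010101
  pos 3: 101011 XOR 100101 = 001110
  pos 5: 111000 XOR 100101 = 011101
  pos 6: 111010 XOR 100101 = 011111
  pos 7: 111110 XOR 100101 = 011011
  pos 8: 110110 XOR 100101 = 010011
Remainder (last 5 bits) = 10011. This is the CRC / FCS.

10011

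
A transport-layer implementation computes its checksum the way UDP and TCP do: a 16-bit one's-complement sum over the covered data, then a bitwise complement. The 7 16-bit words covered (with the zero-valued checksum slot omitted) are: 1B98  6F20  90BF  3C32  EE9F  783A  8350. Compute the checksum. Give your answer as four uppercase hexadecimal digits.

One's-complement addition (fold any carry out of bit 15 back into bit 0):
  0x1B98 + 0x6F20 = 0x08AB8
  0x8AB8 + 0x90BF = 0x11B77 → wrap carry → 0x1B78
  0x1B78 + 0x3C32 = 0x057AA
  0x57AA + 0xEE9F = 0x14649 → wrap carry → 0x464A
  0x464A + 0x783A = 0x0BE84
  0xBE84 + 0x8350 = 0x141D4 → wrap carry → 0x41D5
One's-complement sum = 0x41D5.
Checksum = ~0x41D5 & 0xFFFF = 0xBE2A.

BE2A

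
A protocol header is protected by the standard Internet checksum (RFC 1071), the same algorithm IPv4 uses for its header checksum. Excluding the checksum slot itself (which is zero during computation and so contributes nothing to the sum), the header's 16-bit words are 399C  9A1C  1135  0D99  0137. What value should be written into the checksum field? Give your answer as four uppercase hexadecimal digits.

0C42

One's-complement addition (fold any carry out of bit 15 back into bit 0):
  0x399C + 0x9A1C = 0x0D3B8
  0xD3B8 + 0x1135 = 0x0E4ED
  0xE4ED + 0x0D99 = 0x0F286
  0xF286 + 0x0137 = 0x0F3BD
One's-complement sum = 0xF3BD.
Checksum = ~0xF3BD & 0xFFFF = 0x0C42.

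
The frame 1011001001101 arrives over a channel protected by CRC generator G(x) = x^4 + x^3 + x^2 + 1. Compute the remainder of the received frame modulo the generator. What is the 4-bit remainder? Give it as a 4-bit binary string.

Modulo-2 division of 1011001001101 by 11101:
  pos 0: 10110 XOR 11101 = 01011
  pos 1: 10110 XOR 11101 = 01011
  pos 2: 10111 XOR 11101 = 01010
  pos 3: 10100 XOR 11101 = 01001
  pos 4: 10010 XOR 11101 = 01111
  pos 5: 11111 XOR 11101 = 00010
  pos 8: 10101 XOR 11101 = 01000
Remainder = 1000 (nonzero — an error is detected).

1000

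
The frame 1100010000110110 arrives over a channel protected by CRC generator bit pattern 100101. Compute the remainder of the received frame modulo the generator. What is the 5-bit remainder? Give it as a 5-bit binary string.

00000

Modulo-2 division of 1100010000110110 by 100101:
  pos 0: 110001 XOR 100101 = 010100
  pos 1: 101000 XOR 100101 = 001101
  pos 3: 110100 XOR 100101 = 010001
  pos 4: 100010 XOR 100101 = 000111
  pos 7: 111110 XOR 100101 = 011011
  pos 8: 110111 XOR 100101 = 010010
  pos 9: 100101 XOR 100101 = 000000
Remainder = 00000 (zero — the frame passes the CRC check).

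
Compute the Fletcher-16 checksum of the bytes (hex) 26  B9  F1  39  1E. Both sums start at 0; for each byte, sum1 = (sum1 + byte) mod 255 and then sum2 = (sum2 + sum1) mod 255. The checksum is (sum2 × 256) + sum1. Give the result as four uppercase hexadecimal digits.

Running sums (mod 255):
  after byte 0 (26): sum1=38, sum2=38
  after byte 1 (B9): sum1=223, sum2=6
  after byte 2 (F1): sum1=209, sum2=215
  after byte 3 (39): sum1=11, sum2=226
  after byte 4 (1E): sum1=41, sum2=12
Checksum = sum2·256 + sum1 = 12·256 + 41 = 3113 = 0x0C29.

0C29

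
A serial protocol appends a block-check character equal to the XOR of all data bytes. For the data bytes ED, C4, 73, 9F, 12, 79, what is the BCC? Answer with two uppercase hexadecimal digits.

XOR the bytes together:
  start with 0xED
  0xED ⊕ 0xC4 = 0x29
  0x29 ⊕ 0x73 = 0x5A
  0x5A ⊕ 0x9F = 0xC5
  0xC5 ⊕ 0x12 = 0xD7
  0xD7 ⊕ 0x79 = 0xAE

AE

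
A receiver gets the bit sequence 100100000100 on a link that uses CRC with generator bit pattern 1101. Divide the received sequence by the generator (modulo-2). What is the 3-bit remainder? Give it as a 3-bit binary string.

001

Modulo-2 division of 100100000100 by 1101:
  pos 0: 1001 XOR 1101 = 0100
  pos 1: 1000 XOR 1101 = 0101
  pos 2: 1010 XOR 1101 = 0111
  pos 3: 1110 XOR 1101 = 0011
  pos 5: 1100 XOR 1101 = 0001
  pos 8: 1100 XOR 1101 = 0001
Remainder = 001 (nonzero — an error is detected).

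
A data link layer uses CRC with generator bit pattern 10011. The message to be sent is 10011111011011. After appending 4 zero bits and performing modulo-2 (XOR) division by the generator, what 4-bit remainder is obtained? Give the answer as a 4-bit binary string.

1101

Append 4 zeros: 100111110110110000. Divide by 10011 (XOR where the leading bit is 1):
  pos 0: 10011 XOR 10011 = 00000
  pos 5: 11101 XOR 10011 = 01110
  pos 6: 11101 XOR 10011 = 01110
  pos 7: 11100 XOR 10011 = 01111
  pos 8: 11111 XOR 10011 = 01100
  pos 9: 11001 XOR 10011 = 01010
  pos 10: 10100 XOR 10011 = 00111
  pos 12: 11100 XOR 10011 = 01111
  pos 13: 11110 XOR 10011 = 01101
Remainder (last 4 bits) = 1101. This is the CRC / FCS.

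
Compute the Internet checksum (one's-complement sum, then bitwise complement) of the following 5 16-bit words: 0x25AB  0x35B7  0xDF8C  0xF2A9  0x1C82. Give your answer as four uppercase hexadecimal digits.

One's-complement addition (fold any carry out of bit 15 back into bit 0):
  0x25AB + 0x35B7 = 0x05B62
  0x5B62 + 0xDF8C = 0x13AEE → wrap carry → 0x3AEF
  0x3AEF + 0xF2A9 = 0x12D98 → wrap carry → 0x2D99
  0x2D99 + 0x1C82 = 0x04A1B
One's-complement sum = 0x4A1B.
Checksum = ~0x4A1B & 0xFFFF = 0xB5E4.

B5E4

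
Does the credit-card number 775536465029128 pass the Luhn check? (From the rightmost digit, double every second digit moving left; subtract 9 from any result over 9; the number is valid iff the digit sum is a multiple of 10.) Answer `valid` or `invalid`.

valid

From the right, keep odd positions and double even positions (subtract 9 from any doubled value over 9):
  doubled (positions 2,4,...): 4 9 0 3 3 1 5 → sum 25
  kept (positions 1,3,...): 8 1 2 5 4 3 5 7 → sum 35
Total = 60.
60 mod 10 = 0, so the number is valid.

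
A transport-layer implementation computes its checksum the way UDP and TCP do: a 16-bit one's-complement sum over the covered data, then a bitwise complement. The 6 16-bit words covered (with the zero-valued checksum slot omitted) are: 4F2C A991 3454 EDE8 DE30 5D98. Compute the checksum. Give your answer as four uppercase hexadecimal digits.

A93B

One's-complement addition (fold any carry out of bit 15 back into bit 0):
  0x4F2C + 0xA991 = 0x0F8BD
  0xF8BD + 0x3454 = 0x12D11 → wrap carry → 0x2D12
  0x2D12 + 0xEDE8 = 0x11AFA → wrap carry → 0x1AFB
  0x1AFB + 0xDE30 = 0x0F92B
  0xF92B + 0x5D98 = 0x156C3 → wrap carry → 0x56C4
One's-complement sum = 0x56C4.
Checksum = ~0x56C4 & 0xFFFF = 0xA93B.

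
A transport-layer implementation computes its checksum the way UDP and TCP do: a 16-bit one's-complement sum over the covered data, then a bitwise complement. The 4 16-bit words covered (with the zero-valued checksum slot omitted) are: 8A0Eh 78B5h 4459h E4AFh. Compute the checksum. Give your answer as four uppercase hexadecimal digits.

D432

One's-complement addition (fold any carry out of bit 15 back into bit 0):
  0x8A0E + 0x78B5 = 0x102C3 → wrap carry → 0x02C4
  0x02C4 + 0x4459 = 0x0471D
  0x471D + 0xE4AF = 0x12BCC → wrap carry → 0x2BCD
One's-complement sum = 0x2BCD.
Checksum = ~0x2BCD & 0xFFFF = 0xD432.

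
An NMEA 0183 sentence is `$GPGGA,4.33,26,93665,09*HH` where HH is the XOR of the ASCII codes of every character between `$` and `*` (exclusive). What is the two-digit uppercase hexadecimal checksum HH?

7E

XOR the ASCII codes of the payload characters:
  'G' = 0x47 → acc = 0x47
  'P' = 0x50 → acc = 0x17
  'G' = 0x47 → acc = 0x50
  'G' = 0x47 → acc = 0x17
  'A' = 0x41 → acc = 0x56
  ',' = 0x2C → acc = 0x7A
  '4' = 0x34 → acc = 0x4E
  '.' = 0x2E → acc = 0x60
  '3' = 0x33 → acc = 0x53
  '3' = 0x33 → acc = 0x60
  ',' = 0x2C → acc = 0x4C
  '2' = 0x32 → acc = 0x7E
  '6' = 0x36 → acc = 0x48
  ',' = 0x2C → acc = 0x64
  '9' = 0x39 → acc = 0x5D
  '3' = 0x33 → acc = 0x6E
  '6' = 0x36 → acc = 0x58
  '6' = 0x36 → acc = 0x6E
  '5' = 0x35 → acc = 0x5B
  ',' = 0x2C → acc = 0x77
  '0' = 0x30 → acc = 0x47
  '9' = 0x39 → acc = 0x7E
Checksum = 0x7E.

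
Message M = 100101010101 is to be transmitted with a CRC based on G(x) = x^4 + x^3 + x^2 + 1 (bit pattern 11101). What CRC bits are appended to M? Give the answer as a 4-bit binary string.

Append 4 zeros: 1001010101010000. Divide by 11101 (XOR where the leading bit is 1):
  pos 0: 10010 XOR 11101 = 01111
  pos 1: 11111 XOR 11101 = 00010
  pos 4: 10010 XOR 11101 = 01111
  pos 5: 11111 XOR 11101 = 00010
  pos 8: 10010 XOR 11101 = 01111
  pos 9: 11110 XOR 11101 = 00011
Remainder (last 4 bits) = 1100. This is the CRC / FCS.

1100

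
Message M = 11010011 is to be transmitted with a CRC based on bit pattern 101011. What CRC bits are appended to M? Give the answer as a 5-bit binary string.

10110

Append 5 zeros: 1101001100000. Divide by 101011 (XOR where the leading bit is 1):
  pos 0: 110100 XOR 101011 = 011111
  pos 1: 111111 XOR 101011 = 010100
  pos 2: 101001 XOR 101011 = 000010
  pos 6: 100000 XOR 101011 = 001011
Remainder (last 5 bits) = 10110. This is the CRC / FCS.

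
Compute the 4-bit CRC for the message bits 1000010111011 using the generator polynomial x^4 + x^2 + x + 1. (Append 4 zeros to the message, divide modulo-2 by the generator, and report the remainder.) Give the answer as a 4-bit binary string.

Append 4 zeros: 10000101110110000. Divide by 10111 (XOR where the leading bit is 1):
  pos 0: 10000 XOR 10111 = 00111
  pos 2: 11110 XOR 10111 = 01001
  pos 3: 10011 XOR 10111 = 00100
  pos 5: 10011 XOR 10111 = 00100
  pos 7: 10001 XOR 10111 = 00110
  pos 9: 11010 XOR 10111 = 01101
  pos 10: 11010 XOR 10111 = 01101
  pos 11: 11010 XOR 10111 = 01101
  pos 12: 11010 XOR 10111 = 01101
Remainder (last 4 bits) = 1101. This is the CRC / FCS.

1101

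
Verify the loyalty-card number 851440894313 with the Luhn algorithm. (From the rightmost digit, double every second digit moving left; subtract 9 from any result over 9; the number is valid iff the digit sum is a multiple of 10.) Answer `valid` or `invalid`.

invalid

From the right, keep odd positions and double even positions (subtract 9 from any doubled value over 9):
  doubled (positions 2,4,...): 2 8 7 8 2 7 → sum 34
  kept (positions 1,3,...): 3 3 9 0 4 5 → sum 24
Total = 58.
58 mod 10 = 8, so the number is invalid.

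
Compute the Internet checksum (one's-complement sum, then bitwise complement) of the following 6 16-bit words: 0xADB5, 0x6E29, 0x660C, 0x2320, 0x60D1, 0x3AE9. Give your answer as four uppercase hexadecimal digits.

BF39

One's-complement addition (fold any carry out of bit 15 back into bit 0):
  0xADB5 + 0x6E29 = 0x11BDE → wrap carry → 0x1BDF
  0x1BDF + 0x660C = 0x081EB
  0x81EB + 0x2320 = 0x0A50B
  0xA50B + 0x60D1 = 0x105DC → wrap carry → 0x05DD
  0x05DD + 0x3AE9 = 0x040C6
One's-complement sum = 0x40C6.
Checksum = ~0x40C6 & 0xFFFF = 0xBF39.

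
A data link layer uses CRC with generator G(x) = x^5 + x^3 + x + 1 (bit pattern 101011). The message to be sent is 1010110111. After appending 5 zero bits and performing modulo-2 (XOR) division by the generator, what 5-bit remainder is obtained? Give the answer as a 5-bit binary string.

11010

Append 5 zeros: 101011011100000. Divide by 101011 (XOR where the leading bit is 1):
  pos 0: 101011 XOR 101011 = 000000
  pos 7: 111000 XOR 101011 = 010011
  pos 8: 100110 XOR 101011 = 001101
Remainder (last 5 bits) = 11010. This is the CRC / FCS.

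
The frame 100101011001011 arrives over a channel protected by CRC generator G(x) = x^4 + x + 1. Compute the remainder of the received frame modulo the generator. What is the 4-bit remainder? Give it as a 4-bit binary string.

0001

Modulo-2 division of 100101011001011 by 10011:
  pos 0: 10010 XOR 10011 = 00001
  pos 4: 11011 XOR 10011 = 01000
  pos 5: 10000 XOR 10011 = 00011
  pos 8: 11010 XOR 10011 = 01001
  pos 9: 10011 XOR 10011 = 00000
Remainder = 0001 (nonzero — an error is detected).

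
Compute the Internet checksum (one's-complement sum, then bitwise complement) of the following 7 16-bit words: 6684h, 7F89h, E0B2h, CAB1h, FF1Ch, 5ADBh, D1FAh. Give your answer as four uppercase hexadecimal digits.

429A

One's-complement addition (fold any carry out of bit 15 back into bit 0):
  0x6684 + 0x7F89 = 0x0E60D
  0xE60D + 0xE0B2 = 0x1C6BF → wrap carry → 0xC6C0
  0xC6C0 + 0xCAB1 = 0x19171 → wrap carry → 0x9172
  0x9172 + 0xFF1C = 0x1908E → wrap carry → 0x908F
  0x908F + 0x5ADB = 0x0EB6A
  0xEB6A + 0xD1FA = 0x1BD64 → wrap carry → 0xBD65
One's-complement sum = 0xBD65.
Checksum = ~0xBD65 & 0xFFFF = 0x429A.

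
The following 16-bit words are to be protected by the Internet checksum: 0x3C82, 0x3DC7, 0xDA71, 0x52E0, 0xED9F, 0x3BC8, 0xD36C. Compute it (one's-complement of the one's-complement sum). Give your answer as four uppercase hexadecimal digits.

5B8F

One's-complement addition (fold any carry out of bit 15 back into bit 0):
  0x3C82 + 0x3DC7 = 0x07A49
  0x7A49 + 0xDA71 = 0x154BA → wrap carry → 0x54BB
  0x54BB + 0x52E0 = 0x0A79B
  0xA79B + 0xED9F = 0x1953A → wrap carry → 0x953B
  0x953B + 0x3BC8 = 0x0D103
  0xD103 + 0xD36C = 0x1A46F → wrap carry → 0xA470
One's-complement sum = 0xA470.
Checksum = ~0xA470 & 0xFFFF = 0x5B8F.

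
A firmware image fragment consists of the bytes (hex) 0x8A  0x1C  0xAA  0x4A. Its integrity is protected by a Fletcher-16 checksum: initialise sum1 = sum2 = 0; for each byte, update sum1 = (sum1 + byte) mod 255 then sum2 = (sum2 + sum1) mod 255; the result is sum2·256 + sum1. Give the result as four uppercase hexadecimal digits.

1E9B

Running sums (mod 255):
  after byte 0 (0x8A): sum1=138, sum2=138
  after byte 1 (0x1C): sum1=166, sum2=49
  after byte 2 (0xAA): sum1=81, sum2=130
  after byte 3 (0x4A): sum1=155, sum2=30
Checksum = sum2·256 + sum1 = 30·256 + 155 = 7835 = 0x1E9B.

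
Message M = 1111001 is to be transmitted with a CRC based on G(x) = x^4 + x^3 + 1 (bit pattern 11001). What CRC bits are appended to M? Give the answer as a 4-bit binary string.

Append 4 zeros: 11110010000. Divide by 11001 (XOR where the leading bit is 1):
  pos 0: 11110 XOR 11001 = 00111
  pos 2: 11101 XOR 11001 = 00100
  pos 4: 10000 XOR 11001 = 01001
  pos 5: 10010 XOR 11001 = 01011
  pos 6: 10110 XOR 11001 = 01111
Remainder (last 4 bits) = 1111. This is the CRC / FCS.

1111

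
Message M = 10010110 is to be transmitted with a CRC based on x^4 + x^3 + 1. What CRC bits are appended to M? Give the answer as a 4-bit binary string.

Append 4 zeros: 100101100000. Divide by 11001 (XOR where the leading bit is 1):
  pos 0: 10010 XOR 11001 = 01011
  pos 1: 10111 XOR 11001 = 01110
  pos 2: 11101 XOR 11001 = 00100
  pos 4: 10000 XOR 11001 = 01001
  pos 5: 10010 XOR 11001 = 01011
  pos 6: 10110 XOR 11001 = 01111
  pos 7: 11110 XOR 11001 = 00111
Remainder (last 4 bits) = 0111. This is the CRC / FCS.

0111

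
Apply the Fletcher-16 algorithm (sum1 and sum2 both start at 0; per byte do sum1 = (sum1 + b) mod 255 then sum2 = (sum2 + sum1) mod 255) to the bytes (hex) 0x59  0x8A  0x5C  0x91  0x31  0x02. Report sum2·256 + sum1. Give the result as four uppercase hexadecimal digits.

5705

Running sums (mod 255):
  after byte 0 (0x59): sum1=89, sum2=89
  after byte 1 (0x8A): sum1=227, sum2=61
  after byte 2 (0x5C): sum1=64, sum2=125
  after byte 3 (0x91): sum1=209, sum2=79
  after byte 4 (0x31): sum1=3, sum2=82
  after byte 5 (0x02): sum1=5, sum2=87
Checksum = sum2·256 + sum1 = 87·256 + 5 = 22277 = 0x5705.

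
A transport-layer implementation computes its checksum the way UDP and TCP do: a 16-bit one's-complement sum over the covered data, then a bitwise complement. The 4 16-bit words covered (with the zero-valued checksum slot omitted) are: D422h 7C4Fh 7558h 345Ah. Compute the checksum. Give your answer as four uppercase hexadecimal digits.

One's-complement addition (fold any carry out of bit 15 back into bit 0):
  0xD422 + 0x7C4F = 0x15071 → wrap carry → 0x5072
  0x5072 + 0x7558 = 0x0C5CA
  0xC5CA + 0x345A = 0x0FA24
One's-complement sum = 0xFA24.
Checksum = ~0xFA24 & 0xFFFF = 0x05DB.

05DB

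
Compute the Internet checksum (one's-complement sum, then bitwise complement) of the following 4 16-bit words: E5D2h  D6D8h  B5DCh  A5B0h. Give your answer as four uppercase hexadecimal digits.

E7C6

One's-complement addition (fold any carry out of bit 15 back into bit 0):
  0xE5D2 + 0xD6D8 = 0x1BCAA → wrap carry → 0xBCAB
  0xBCAB + 0xB5DC = 0x17287 → wrap carry → 0x7288
  0x7288 + 0xA5B0 = 0x11838 → wrap carry → 0x1839
One's-complement sum = 0x1839.
Checksum = ~0x1839 & 0xFFFF = 0xE7C6.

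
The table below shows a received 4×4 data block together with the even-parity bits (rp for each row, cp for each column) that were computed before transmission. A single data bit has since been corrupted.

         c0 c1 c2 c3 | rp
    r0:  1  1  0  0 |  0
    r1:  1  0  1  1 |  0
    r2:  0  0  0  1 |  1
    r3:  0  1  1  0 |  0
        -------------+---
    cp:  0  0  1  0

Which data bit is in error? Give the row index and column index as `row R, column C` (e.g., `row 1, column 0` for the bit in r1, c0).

Recompute each row's even parity and compare to rp:
  r0: data parity 0, sent rp 0 → ok
  r1: data parity 1, sent rp 0 → mismatch
  r2: data parity 1, sent rp 1 → ok
  r3: data parity 0, sent rp 0 → ok
Recompute each column's even parity and compare to cp:
  c0: data parity 0, sent cp 0 → ok
  c1: data parity 0, sent cp 0 → ok
  c2: data parity 0, sent cp 1 → mismatch
  c3: data parity 0, sent cp 0 → ok
Exactly one row (r1) and one column (c2) fail → the flipped bit is at their intersection.

row 1, column 2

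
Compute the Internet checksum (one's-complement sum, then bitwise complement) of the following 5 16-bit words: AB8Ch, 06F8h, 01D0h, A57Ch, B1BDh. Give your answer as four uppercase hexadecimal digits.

F470

One's-complement addition (fold any carry out of bit 15 back into bit 0):
  0xAB8C + 0x06F8 = 0x0B284
  0xB284 + 0x01D0 = 0x0B454
  0xB454 + 0xA57C = 0x159D0 → wrap carry → 0x59D1
  0x59D1 + 0xB1BD = 0x10B8E → wrap carry → 0x0B8F
One's-complement sum = 0x0B8F.
Checksum = ~0x0B8F & 0xFFFF = 0xF470.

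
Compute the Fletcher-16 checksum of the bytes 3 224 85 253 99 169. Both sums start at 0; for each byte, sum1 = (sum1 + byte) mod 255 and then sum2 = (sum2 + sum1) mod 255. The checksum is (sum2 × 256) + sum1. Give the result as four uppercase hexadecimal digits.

Running sums (mod 255):
  after byte 0 (3): sum1=3, sum2=3
  after byte 1 (224): sum1=227, sum2=230
  after byte 2 (85): sum1=57, sum2=32
  after byte 3 (253): sum1=55, sum2=87
  after byte 4 (99): sum1=154, sum2=241
  after byte 5 (169): sum1=68, sum2=54
Checksum = sum2·256 + sum1 = 54·256 + 68 = 13892 = 0x3644.

3644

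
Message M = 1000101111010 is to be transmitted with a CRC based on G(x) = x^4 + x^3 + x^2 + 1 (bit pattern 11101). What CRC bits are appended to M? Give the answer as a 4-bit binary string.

1011

Append 4 zeros: 10001011110100000. Divide by 11101 (XOR where the leading bit is 1):
  pos 0: 10001 XOR 11101 = 01100
  pos 1: 11000 XOR 11101 = 00101
  pos 3: 10111 XOR 11101 = 01010
  pos 4: 10101 XOR 11101 = 01000
  pos 5: 10001 XOR 11101 = 01100
  pos 6: 11000 XOR 11101 = 00101
  pos 8: 10110 XOR 11101 = 01011
  pos 9: 10110 XOR 11101 = 01011
  pos 10: 10110 XOR 11101 = 01011
  pos 11: 10110 XOR 11101 = 01011
  pos 12: 10110 XOR 11101 = 01011
Remainder (last 4 bits) = 1011. This is the CRC / FCS.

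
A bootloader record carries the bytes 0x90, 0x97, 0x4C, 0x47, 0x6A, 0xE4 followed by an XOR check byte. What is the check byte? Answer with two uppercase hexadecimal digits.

XOR the bytes together:
  start with 0x90
  0x90 ⊕ 0x97 = 0x07
  0x07 ⊕ 0x4C = 0x4B
  0x4B ⊕ 0x47 = 0x0C
  0x0C ⊕ 0x6A = 0x66
  0x66 ⊕ 0xE4 = 0x82

82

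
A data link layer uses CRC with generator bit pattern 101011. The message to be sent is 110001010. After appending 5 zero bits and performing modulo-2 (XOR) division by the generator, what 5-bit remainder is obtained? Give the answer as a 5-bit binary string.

Append 5 zeros: 11000101000000. Divide by 101011 (XOR where the leading bit is 1):
  pos 0: 110001 XOR 101011 = 011010
  pos 1: 110100 XOR 101011 = 011111
  pos 2: 111111 XOR 101011 = 010100
  pos 3: 101000 XOR 101011 = 000011
  pos 7: 110000 XOR 101011 = 011011
  pos 8: 110110 XOR 101011 = 011101
Remainder (last 5 bits) = 11101. This is the CRC / FCS.

11101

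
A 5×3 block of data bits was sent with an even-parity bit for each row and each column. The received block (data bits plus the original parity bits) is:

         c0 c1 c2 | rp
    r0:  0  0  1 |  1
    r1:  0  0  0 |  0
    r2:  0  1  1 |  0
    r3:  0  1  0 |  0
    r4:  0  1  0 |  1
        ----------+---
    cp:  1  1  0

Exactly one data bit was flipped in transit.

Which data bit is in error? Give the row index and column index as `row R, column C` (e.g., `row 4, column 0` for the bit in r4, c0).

Recompute each row's even parity and compare to rp:
  r0: data parity 1, sent rp 1 → ok
  r1: data parity 0, sent rp 0 → ok
  r2: data parity 0, sent rp 0 → ok
  r3: data parity 1, sent rp 0 → mismatch
  r4: data parity 1, sent rp 1 → ok
Recompute each column's even parity and compare to cp:
  c0: data parity 0, sent cp 1 → mismatch
  c1: data parity 1, sent cp 1 → ok
  c2: data parity 0, sent cp 0 → ok
Exactly one row (r3) and one column (c0) fail → the flipped bit is at their intersection.

row 3, column 0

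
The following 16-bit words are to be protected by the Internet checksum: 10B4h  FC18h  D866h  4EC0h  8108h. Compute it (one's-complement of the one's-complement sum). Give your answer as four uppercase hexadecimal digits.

One's-complement addition (fold any carry out of bit 15 back into bit 0):
  0x10B4 + 0xFC18 = 0x10CCC → wrap carry → 0x0CCD
  0x0CCD + 0xD866 = 0x0E533
  0xE533 + 0x4EC0 = 0x133F3 → wrap carry → 0x33F4
  0x33F4 + 0x8108 = 0x0B4FC
One's-complement sum = 0xB4FC.
Checksum = ~0xB4FC & 0xFFFF = 0x4B03.

4B03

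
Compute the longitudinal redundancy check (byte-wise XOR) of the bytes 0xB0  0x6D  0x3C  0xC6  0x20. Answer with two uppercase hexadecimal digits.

XOR the bytes together:
  start with 0xB0
  0xB0 ⊕ 0x6D = 0xDD
  0xDD ⊕ 0x3C = 0xE1
  0xE1 ⊕ 0xC6 = 0x27
  0x27 ⊕ 0x20 = 0x07

07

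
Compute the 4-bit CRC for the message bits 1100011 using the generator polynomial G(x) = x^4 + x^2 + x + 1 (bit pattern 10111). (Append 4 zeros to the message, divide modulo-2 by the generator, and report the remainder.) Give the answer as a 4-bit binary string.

Append 4 zeros: 11000110000. Divide by 10111 (XOR where the leading bit is 1):
  pos 0: 11000 XOR 10111 = 01111
  pos 1: 11111 XOR 10111 = 01000
  pos 2: 10001 XOR 10111 = 00110
  pos 4: 11000 XOR 10111 = 01111
  pos 5: 11110 XOR 10111 = 01001
  pos 6: 10010 XOR 10111 = 00101
Remainder (last 4 bits) = 0101. This is the CRC / FCS.

0101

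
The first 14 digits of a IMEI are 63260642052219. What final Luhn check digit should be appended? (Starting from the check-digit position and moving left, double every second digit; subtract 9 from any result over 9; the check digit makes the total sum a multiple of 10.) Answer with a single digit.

5

Partial digits right→left: 9 1 2 2 5 0 2 4 6 0 6 2 3 6
Double every second digit counting from the check-digit position (so the 1st, 3rd, 5th, ... of the partial from the right).
  doubled (with −9 where >9): 9 4 1 4 3 3 6 → sum 30
  kept as-is: 1 2 0 4 0 2 6 → sum 15
Total = 30 + 15 = 45.
Check digit = (10 − (45 mod 10)) mod 10 = 5.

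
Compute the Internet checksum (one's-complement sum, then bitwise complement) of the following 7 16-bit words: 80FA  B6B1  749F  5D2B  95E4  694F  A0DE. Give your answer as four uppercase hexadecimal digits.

5676

One's-complement addition (fold any carry out of bit 15 back into bit 0):
  0x80FA + 0xB6B1 = 0x137AB → wrap carry → 0x37AC
  0x37AC + 0x749F = 0x0AC4B
  0xAC4B + 0x5D2B = 0x10976 → wrap carry → 0x0977
  0x0977 + 0x95E4 = 0x09F5B
  0x9F5B + 0x694F = 0x108AA → wrap carry → 0x08AB
  0x08AB + 0xA0DE = 0x0A989
One's-complement sum = 0xA989.
Checksum = ~0xA989 & 0xFFFF = 0x5676.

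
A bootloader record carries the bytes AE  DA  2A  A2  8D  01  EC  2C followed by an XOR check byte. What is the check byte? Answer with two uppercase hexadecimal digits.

B0

XOR the bytes together:
  start with 0xAE
  0xAE ⊕ 0xDA = 0x74
  0x74 ⊕ 0x2A = 0x5E
  0x5E ⊕ 0xA2 = 0xFC
  0xFC ⊕ 0x8D = 0x71
  0x71 ⊕ 0x01 = 0x70
  0x70 ⊕ 0xEC = 0x9C
  0x9C ⊕ 0x2C = 0xB0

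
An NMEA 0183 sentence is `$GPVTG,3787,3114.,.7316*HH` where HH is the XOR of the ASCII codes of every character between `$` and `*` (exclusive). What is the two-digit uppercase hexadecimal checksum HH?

71

XOR the ASCII codes of the payload characters:
  'G' = 0x47 → acc = 0x47
  'P' = 0x50 → acc = 0x17
  'V' = 0x56 → acc = 0x41
  'T' = 0x54 → acc = 0x15
  'G' = 0x47 → acc = 0x52
  ',' = 0x2C → acc = 0x7E
  '3' = 0x33 → acc = 0x4D
  '7' = 0x37 → acc = 0x7A
  '8' = 0x38 → acc = 0x42
  '7' = 0x37 → acc = 0x75
  ',' = 0x2C → acc = 0x59
  '3' = 0x33 → acc = 0x6A
  '1' = 0x31 → acc = 0x5B
  '1' = 0x31 → acc = 0x6A
  '4' = 0x34 → acc = 0x5E
  '.' = 0x2E → acc = 0x70
  ',' = 0x2C → acc = 0x5C
  '.' = 0x2E → acc = 0x72
  '7' = 0x37 → acc = 0x45
  '3' = 0x33 → acc = 0x76
  '1' = 0x31 → acc = 0x47
  '6' = 0x36 → acc = 0x71
Checksum = 0x71.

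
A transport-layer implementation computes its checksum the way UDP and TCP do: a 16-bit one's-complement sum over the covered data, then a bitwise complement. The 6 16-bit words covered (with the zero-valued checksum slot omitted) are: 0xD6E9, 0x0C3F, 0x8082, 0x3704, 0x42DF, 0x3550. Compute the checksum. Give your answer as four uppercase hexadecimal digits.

One's-complement addition (fold any carry out of bit 15 back into bit 0):
  0xD6E9 + 0x0C3F = 0x0E328
  0xE328 + 0x8082 = 0x163AA → wrap carry → 0x63AB
  0x63AB + 0x3704 = 0x09AAF
  0x9AAF + 0x42DF = 0x0DD8E
  0xDD8E + 0x3550 = 0x112DE → wrap carry → 0x12DF
One's-complement sum = 0x12DF.
Checksum = ~0x12DF & 0xFFFF = 0xED20.

ED20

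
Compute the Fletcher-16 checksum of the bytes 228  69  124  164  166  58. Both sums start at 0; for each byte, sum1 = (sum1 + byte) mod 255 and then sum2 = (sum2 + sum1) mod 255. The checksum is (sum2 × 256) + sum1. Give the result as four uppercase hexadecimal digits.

Running sums (mod 255):
  after byte 0 (228): sum1=228, sum2=228
  after byte 1 (69): sum1=42, sum2=15
  after byte 2 (124): sum1=166, sum2=181
  after byte 3 (164): sum1=75, sum2=1
  after byte 4 (166): sum1=241, sum2=242
  after byte 5 (58): sum1=44, sum2=31
Checksum = sum2·256 + sum1 = 31·256 + 44 = 7980 = 0x1F2C.

1F2C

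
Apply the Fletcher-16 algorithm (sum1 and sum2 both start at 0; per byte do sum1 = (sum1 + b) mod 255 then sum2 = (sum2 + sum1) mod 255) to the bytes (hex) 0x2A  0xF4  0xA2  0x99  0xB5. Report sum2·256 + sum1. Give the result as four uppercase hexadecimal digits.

Running sums (mod 255):
  after byte 0 (0x2A): sum1=42, sum2=42
  after byte 1 (0xF4): sum1=31, sum2=73
  after byte 2 (0xA2): sum1=193, sum2=11
  after byte 3 (0x99): sum1=91, sum2=102
  after byte 4 (0xB5): sum1=17, sum2=119
Checksum = sum2·256 + sum1 = 119·256 + 17 = 30481 = 0x7711.

7711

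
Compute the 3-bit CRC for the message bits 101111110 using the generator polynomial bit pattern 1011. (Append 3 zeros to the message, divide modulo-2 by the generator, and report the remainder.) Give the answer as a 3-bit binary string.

101

Append 3 zeros: 101111110000. Divide by 1011 (XOR where the leading bit is 1):
  pos 0: 1011 XOR 1011 = 0000
  pos 4: 1111 XOR 1011 = 0100
  pos 5: 1000 XOR 1011 = 0011
  pos 7: 1100 XOR 1011 = 0111
  pos 8: 1110 XOR 1011 = 0101
Remainder (last 3 bits) = 101. This is the CRC / FCS.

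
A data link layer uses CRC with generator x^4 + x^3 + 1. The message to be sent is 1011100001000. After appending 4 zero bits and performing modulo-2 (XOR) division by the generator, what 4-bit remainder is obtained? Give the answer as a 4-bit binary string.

Append 4 zeros: 10111000010000000. Divide by 11001 (XOR where the leading bit is 1):
  pos 0: 10111 XOR 11001 = 01110
  pos 1: 11100 XOR 11001 = 00101
  pos 3: 10100 XOR 11001 = 01101
  pos 4: 11010 XOR 11001 = 00011
  pos 7: 11100 XOR 11001 = 00101
  pos 9: 10100 XOR 11001 = 01101
  pos 10: 11010 XOR 11001 = 00011
Remainder (last 4 bits) = 1100. This is the CRC / FCS.

1100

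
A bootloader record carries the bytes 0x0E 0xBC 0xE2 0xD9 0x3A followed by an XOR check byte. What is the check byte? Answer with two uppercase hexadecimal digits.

B3

XOR the bytes together:
  start with 0x0E
  0x0E ⊕ 0xBC = 0xB2
  0xB2 ⊕ 0xE2 = 0x50
  0x50 ⊕ 0xD9 = 0x89
  0x89 ⊕ 0x3A = 0xB3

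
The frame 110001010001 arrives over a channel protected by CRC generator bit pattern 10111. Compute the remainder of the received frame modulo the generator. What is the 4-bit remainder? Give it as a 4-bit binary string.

0010

Modulo-2 division of 110001010001 by 10111:
  pos 0: 11000 XOR 10111 = 01111
  pos 1: 11111 XOR 10111 = 01000
  pos 2: 10000 XOR 10111 = 00111
  pos 4: 11110 XOR 10111 = 01001
  pos 5: 10010 XOR 10111 = 00101
  pos 7: 10101 XOR 10111 = 00010
Remainder = 0010 (nonzero — an error is detected).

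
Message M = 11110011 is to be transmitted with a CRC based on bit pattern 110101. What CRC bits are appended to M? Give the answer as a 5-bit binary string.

Append 5 zeros: 1111001100000. Divide by 110101 (XOR where the leading bit is 1):
  pos 0: 111100 XOR 110101 = 001001
  pos 2: 100111 XOR 110101 = 010010
  pos 3: 100100 XOR 110101 = 010001
  pos 4: 100010 XOR 110101 = 010111
  pos 5: 101110 XOR 110101 = 011011
  pos 6: 110110 XOR 110101 = 000011
Remainder (last 5 bits) = 00110. This is the CRC / FCS.

00110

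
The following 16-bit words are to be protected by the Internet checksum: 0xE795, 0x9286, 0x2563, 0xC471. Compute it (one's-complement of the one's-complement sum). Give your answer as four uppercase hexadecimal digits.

9C0E

One's-complement addition (fold any carry out of bit 15 back into bit 0):
  0xE795 + 0x9286 = 0x17A1B → wrap carry → 0x7A1C
  0x7A1C + 0x2563 = 0x09F7F
  0x9F7F + 0xC471 = 0x163F0 → wrap carry → 0x63F1
One's-complement sum = 0x63F1.
Checksum = ~0x63F1 & 0xFFFF = 0x9C0E.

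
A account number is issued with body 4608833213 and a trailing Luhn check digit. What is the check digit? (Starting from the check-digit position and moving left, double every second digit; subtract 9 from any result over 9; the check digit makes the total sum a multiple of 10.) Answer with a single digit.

8

Partial digits right→left: 3 1 2 3 3 8 8 0 6 4
Double every second digit counting from the check-digit position (so the 1st, 3rd, 5th, ... of the partial from the right).
  doubled (with −9 where >9): 6 4 6 7 3 → sum 26
  kept as-is: 1 3 8 0 4 → sum 16
Total = 26 + 16 = 42.
Check digit = (10 − (42 mod 10)) mod 10 = 8.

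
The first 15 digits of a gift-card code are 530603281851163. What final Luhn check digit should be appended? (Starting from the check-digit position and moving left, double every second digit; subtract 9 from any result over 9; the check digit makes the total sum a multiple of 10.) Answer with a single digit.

9

Partial digits right→left: 3 6 1 1 5 8 1 8 2 3 0 6 0 3 5
Double every second digit counting from the check-digit position (so the 1st, 3rd, 5th, ... of the partial from the right).
  doubled (with −9 where >9): 6 2 1 2 4 0 0 1 → sum 16
  kept as-is: 6 1 8 8 3 6 3 → sum 35
Total = 16 + 35 = 51.
Check digit = (10 − (51 mod 10)) mod 10 = 9.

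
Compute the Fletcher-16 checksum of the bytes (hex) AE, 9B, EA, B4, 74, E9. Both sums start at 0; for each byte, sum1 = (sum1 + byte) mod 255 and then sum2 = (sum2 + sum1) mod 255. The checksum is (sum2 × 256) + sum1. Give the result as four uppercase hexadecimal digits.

BE48

Running sums (mod 255):
  after byte 0 (AE): sum1=174, sum2=174
  after byte 1 (9B): sum1=74, sum2=248
  after byte 2 (EA): sum1=53, sum2=46
  after byte 3 (B4): sum1=233, sum2=24
  after byte 4 (74): sum1=94, sum2=118
  after byte 5 (E9): sum1=72, sum2=190
Checksum = sum2·256 + sum1 = 190·256 + 72 = 48712 = 0xBE48.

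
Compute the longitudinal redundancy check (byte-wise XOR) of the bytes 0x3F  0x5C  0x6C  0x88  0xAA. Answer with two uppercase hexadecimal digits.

XOR the bytes together:
  start with 0x3F
  0x3F ⊕ 0x5C = 0x63
  0x63 ⊕ 0x6C = 0x0F
  0x0F ⊕ 0x88 = 0x87
  0x87 ⊕ 0xAA = 0x2D

2D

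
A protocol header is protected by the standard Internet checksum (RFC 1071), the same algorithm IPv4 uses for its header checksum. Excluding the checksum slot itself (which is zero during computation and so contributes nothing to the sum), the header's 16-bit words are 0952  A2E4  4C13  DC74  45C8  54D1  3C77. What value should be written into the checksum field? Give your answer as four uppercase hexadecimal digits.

One's-complement addition (fold any carry out of bit 15 back into bit 0):
  0x0952 + 0xA2E4 = 0x0AC36
  0xAC36 + 0x4C13 = 0x0F849
  0xF849 + 0xDC74 = 0x1D4BD → wrap carry → 0xD4BE
  0xD4BE + 0x45C8 = 0x11A86 → wrap carry → 0x1A87
  0x1A87 + 0x54D1 = 0x06F58
  0x6F58 + 0x3C77 = 0x0ABCF
One's-complement sum = 0xABCF.
Checksum = ~0xABCF & 0xFFFF = 0x5430.

5430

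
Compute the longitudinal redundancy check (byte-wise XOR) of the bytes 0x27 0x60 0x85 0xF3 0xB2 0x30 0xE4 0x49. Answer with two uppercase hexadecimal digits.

XOR the bytes together:
  start with 0x27
  0x27 ⊕ 0x60 = 0x47
  0x47 ⊕ 0x85 = 0xC2
  0xC2 ⊕ 0xF3 = 0x31
  0x31 ⊕ 0xB2 = 0x83
  0x83 ⊕ 0x30 = 0xB3
  0xB3 ⊕ 0xE4 = 0x57
  0x57 ⊕ 0x49 = 0x1E

1E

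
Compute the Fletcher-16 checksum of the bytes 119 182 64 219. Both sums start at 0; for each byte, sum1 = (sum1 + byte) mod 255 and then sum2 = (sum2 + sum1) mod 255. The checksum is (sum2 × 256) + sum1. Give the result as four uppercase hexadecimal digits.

Running sums (mod 255):
  after byte 0 (119): sum1=119, sum2=119
  after byte 1 (182): sum1=46, sum2=165
  after byte 2 (64): sum1=110, sum2=20
  after byte 3 (219): sum1=74, sum2=94
Checksum = sum2·256 + sum1 = 94·256 + 74 = 24138 = 0x5E4A.

5E4A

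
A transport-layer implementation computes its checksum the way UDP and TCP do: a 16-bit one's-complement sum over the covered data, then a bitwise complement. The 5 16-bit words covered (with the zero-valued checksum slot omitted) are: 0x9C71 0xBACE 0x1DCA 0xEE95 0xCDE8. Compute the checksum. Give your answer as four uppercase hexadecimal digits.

One's-complement addition (fold any carry out of bit 15 back into bit 0):
  0x9C71 + 0xBACE = 0x1573F → wrap carry → 0x5740
  0x5740 + 0x1DCA = 0x0750A
  0x750A + 0xEE95 = 0x1639F → wrap carry → 0x63A0
  0x63A0 + 0xCDE8 = 0x13188 → wrap carry → 0x3189
One's-complement sum = 0x3189.
Checksum = ~0x3189 & 0xFFFF = 0xCE76.

CE76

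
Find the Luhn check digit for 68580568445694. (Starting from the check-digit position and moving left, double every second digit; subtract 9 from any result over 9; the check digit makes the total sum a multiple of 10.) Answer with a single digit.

Partial digits right→left: 4 9 6 5 4 4 8 6 5 0 8 5 8 6
Double every second digit counting from the check-digit position (so the 1st, 3rd, 5th, ... of the partial from the right).
  doubled (with −9 where >9): 8 3 8 7 1 7 7 → sum 41
  kept as-is: 9 5 4 6 0 5 6 → sum 35
Total = 41 + 35 = 76.
Check digit = (10 − (76 mod 10)) mod 10 = 4.

4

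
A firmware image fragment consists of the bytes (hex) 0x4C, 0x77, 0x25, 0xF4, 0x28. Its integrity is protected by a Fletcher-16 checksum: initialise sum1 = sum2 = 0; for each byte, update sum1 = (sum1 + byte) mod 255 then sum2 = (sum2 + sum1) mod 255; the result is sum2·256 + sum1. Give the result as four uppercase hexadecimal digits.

Running sums (mod 255):
  after byte 0 (0x4C): sum1=76, sum2=76
  after byte 1 (0x77): sum1=195, sum2=16
  after byte 2 (0x25): sum1=232, sum2=248
  after byte 3 (0xF4): sum1=221, sum2=214
  after byte 4 (0x28): sum1=6, sum2=220
Checksum = sum2·256 + sum1 = 220·256 + 6 = 56326 = 0xDC06.

DC06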